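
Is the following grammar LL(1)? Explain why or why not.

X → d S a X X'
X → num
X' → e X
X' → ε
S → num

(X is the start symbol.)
No. Predict set conflict for X': { 'e' }

A grammar is LL(1) if for each non-terminal N with multiple productions, the predict sets of those productions are pairwise disjoint, where PREDICT(N → α) = (FIRST(α) \ {ε}) ∪ (FOLLOW(N) if α ⇒* ε).

Relevant sets:
  FOLLOW(X') = { $, 'e' }

For X:
  PREDICT(X → d S a X X') = { 'd' }
  PREDICT(X → num) = { 'num' }
For X':
  PREDICT(X' → e X) = { 'e' }
  PREDICT(X' → ε) = { $, 'e' }
S has a single production, so nothing to check there.

Conflict found: Predict set conflict for X': { 'e' }
The grammar is NOT LL(1).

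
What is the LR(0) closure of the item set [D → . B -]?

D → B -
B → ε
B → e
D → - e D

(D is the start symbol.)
{ [B → . e], [B → .], [D → . B -] }

To compute CLOSURE, for each item [A → α.Bβ] where B is a non-terminal, add [B → .γ] for all productions B → γ; repeat for the newly added items until nothing changes.

Start with: [D → . B -]
  [D → . B -] has the dot before B: add [B → .], [B → . e]
No further items can be added.

CLOSURE = { [B → . e], [B → .], [D → . B -] }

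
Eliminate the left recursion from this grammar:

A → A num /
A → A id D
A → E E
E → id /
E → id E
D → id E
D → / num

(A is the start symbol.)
A → E E A'
A' → num / A'
A' → id D A'
A' → ε
E → id /
E → id E
D → id E
D → / num

A is directly left-recursive. The standard transformation for
  A → A α₁ | ... | A α_m | β₁ | ... | β_n
is
  A  → β₁ A' | ... | β_n A'
  A' → α₁ A' | ... | α_m A' | ε

A → E E becomes A → E E A'
A → A num / becomes A' → num / A'
A → A id D becomes A' → id D A'
Add A' → ε

Productions for other non-terminals are unchanged:
  E → id /
  E → id E
  D → id E
  D → / num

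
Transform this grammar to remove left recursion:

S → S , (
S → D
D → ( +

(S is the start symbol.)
S → D S'
S' → , ( S'
S' → ε
D → ( +

S is directly left-recursive. The standard transformation for
  A → A α₁ | ... | A α_m | β₁ | ... | β_n
is
  A  → β₁ A' | ... | β_n A'
  A' → α₁ A' | ... | α_m A' | ε

S → D becomes S → D S'
S → S , ( becomes S' → , ( S'
Add S' → ε

Productions for other non-terminals are unchanged:
  D → ( +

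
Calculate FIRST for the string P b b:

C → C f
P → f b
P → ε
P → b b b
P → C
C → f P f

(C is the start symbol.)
FIRST sets of the non-terminals involved (from the grammar, by fixed-point iteration):
  FIRST(P) = { 'b', 'f', ε }

To compute FIRST(P b b), process the symbols left to right:
Symbol P is a non-terminal. Add FIRST(P) \ {ε} = { 'b', 'f' }
P is nullable (ε ∈ FIRST(P)), continue to the next symbol.
Symbol b is a terminal. Add 'b' and stop.
FIRST(P b b) = { 'b', 'f' }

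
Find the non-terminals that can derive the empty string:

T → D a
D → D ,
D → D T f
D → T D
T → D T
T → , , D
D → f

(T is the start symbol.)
There are no ε-productions, so no non-terminal can derive ε.
No non-terminals are nullable.

Answer: None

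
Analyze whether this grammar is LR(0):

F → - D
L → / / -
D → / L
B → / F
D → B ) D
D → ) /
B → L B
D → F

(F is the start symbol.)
A grammar is LR(0) if no state in the canonical LR(0) collection has:
  - both a shift item (dot before a terminal) and a complete item (shift-reduce conflict), or
  - two or more complete items (reduce-reduce conflict; the accept item [F' → F .] counts as a complete item here).

Augment with F' → F and build the canonical LR(0) collection (I0 = CLOSURE({[F' → . F]}), then GOTO on every symbol after a dot until no new states appear). It has 19 states:
  I0: { [F → . - D], [F' → . F] }  — shift
  I1: { [B → . / F], [B → . L B], [D → . ) /], [D → . / L], [D → . B ) D], [D → . F], [F → - . D], [F → . - D], [L → . / / -] }  — shift
  I2: { [F' → F .] }  — accept
  I3: { [D → ) . /] }  — shift
  I4: { [B → / . F], [D → / . L], [F → . - D], [L → . / / -], [L → / . / -] }  — shift
  I5: { [D → B . ) D] }  — shift
  I6: { [F → - D .] }  — reduce
  I7: { [D → F .] }  — reduce
  I8: { [B → . / F], [B → . L B], [B → L . B], [L → . / / -] }  — shift
  I9: { [B → / . F], [F → . - D], [L → / . / -] }  — shift
  I10: { [B → L B .] }  — reduce
  I11: { [L → / / . -] }  — shift
  I12: { [B → / F .] }  — reduce
  I13: { [L → / / - .] }  — reduce
  I14: { [B → . / F], [B → . L B], [D → . ) /], [D → . / L], [D → . B ) D], [D → . F], [D → B ) . D], [F → . - D], [L → . / / -] }  — shift
  I15: { [D → B ) D .] }  — reduce
  I16: { [L → / . / -], [L → / / . -] }  — shift
  I17: { [D → / L .] }  — reduce
  I18: { [D → ) / .] }  — reduce

Every state is either a pure shift/goto state or contains exactly one complete item and nothing to shift — no conflicts. The grammar is LR(0).

Answer: Yes, the grammar is LR(0)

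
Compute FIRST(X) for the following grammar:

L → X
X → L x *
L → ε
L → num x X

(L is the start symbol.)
To compute FIRST(X), examine every production with X on the left-hand side, reading each right-hand side left to right until a non-nullable symbol is reached.

FIRST sets of the other non-terminals involved (by the same procedure, iterated to a fixed point):
  FIRST(L) = { 'num', 'x', ε }

From X → L x *:
  - L is a non-terminal: add FIRST(L) \ {ε} = { 'num', 'x' }
    L is nullable, so continue to the next symbol
  - x is a terminal: add 'x' and stop

Collecting: FIRST(X) = { 'num', 'x' }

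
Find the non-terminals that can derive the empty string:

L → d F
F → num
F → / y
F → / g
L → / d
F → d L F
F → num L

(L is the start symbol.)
There are no ε-productions, so no non-terminal can derive ε.
No non-terminals are nullable.

Answer: None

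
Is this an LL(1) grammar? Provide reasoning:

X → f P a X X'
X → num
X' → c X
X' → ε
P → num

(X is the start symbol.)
No. Predict set conflict for X': { 'c' }

Relevant sets:
  FOLLOW(X') = { $, 'c' }

For X:
  PREDICT(X → f P a X X') = { 'f' }
  PREDICT(X → num) = { 'num' }
For X':
  PREDICT(X' → c X) = { 'c' }
  PREDICT(X' → ε) = { $, 'c' }
P has a single production, so nothing to check there.

Conflict found: Predict set conflict for X': { 'c' }
The grammar is NOT LL(1).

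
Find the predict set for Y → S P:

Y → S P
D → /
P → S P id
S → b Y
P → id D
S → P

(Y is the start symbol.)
{ 'b', 'id' }

PREDICT(Y → S P) = (FIRST(RHS) \ {ε}) ∪ (FOLLOW(Y) if ε ∈ FIRST(RHS), i.e. RHS ⇒* ε)
FIRST(S) = { 'b', 'id' }
FIRST(S P) = { 'b', 'id' }
ε ∉ FIRST(S P), so FOLLOW(Y) is not added.
PREDICT(Y → S P) = { 'b', 'id' }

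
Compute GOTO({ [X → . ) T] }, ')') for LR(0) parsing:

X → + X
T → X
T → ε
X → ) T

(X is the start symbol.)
GOTO(I, ')') = CLOSURE({ [A → αX.β] : [A → α.Xβ] ∈ I, X = ')' })

Items with dot before ')', with the dot advanced:
  [X → . ) T] → [X → ) . T]
Closure of the advanced items:
  [X → ) . T] has the dot before T: add [T → . X], [T → .]
  [T → . X] has the dot before X: add [X → . + X], [X → . ) T]

GOTO = { [T → . X], [T → .], [X → ) . T], [X → . ) T], [X → . + X] }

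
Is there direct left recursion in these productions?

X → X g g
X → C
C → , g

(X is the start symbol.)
Direct left recursion occurs when N → N α for some non-terminal N (the right-hand side begins with the left-hand side itself).

X → X g g: LEFT RECURSIVE (starts with X)
X → C: starts with C
C → , g: starts with ','

The grammar has direct left recursion on: X.

Answer: Yes, X is left-recursive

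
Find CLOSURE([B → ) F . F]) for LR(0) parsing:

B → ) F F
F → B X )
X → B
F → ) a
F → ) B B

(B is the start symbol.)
To compute CLOSURE, for each item [A → α.Bβ] where B is a non-terminal, add [B → .γ] for all productions B → γ; repeat for the newly added items until nothing changes.

Start with: [B → ) F . F]
  [B → ) F . F] has the dot before F: add [F → . B X )], [F → . ) a], [F → . ) B B]
  [F → . B X )] has the dot before B: add [B → . ) F F]
No further items can be added.

CLOSURE = { [B → ) F . F], [B → . ) F F], [F → . ) B B], [F → . ) a], [F → . B X )] }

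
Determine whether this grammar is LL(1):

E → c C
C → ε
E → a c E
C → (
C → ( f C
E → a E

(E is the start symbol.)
A grammar is LL(1) if for each non-terminal N with multiple productions, the predict sets of those productions are pairwise disjoint, where PREDICT(N → α) = (FIRST(α) \ {ε}) ∪ (FOLLOW(N) if α ⇒* ε).

Relevant sets:
  FOLLOW(C) = { $ }

For E:
  PREDICT(E → c C) = { 'c' }
  PREDICT(E → a c E) = { 'a' }
  PREDICT(E → a E) = { 'a' }
For C:
  PREDICT(C → ε) = { $ }
  PREDICT(C → '(') = { '(' }
  PREDICT(C → '(' f C) = { '(' }

Conflict found: Predict set conflict for E: { 'a' }
The grammar is NOT LL(1).

Answer: No. Predict set conflict for E: { 'a' }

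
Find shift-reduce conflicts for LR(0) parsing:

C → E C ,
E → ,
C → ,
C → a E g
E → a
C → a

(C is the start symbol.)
A shift-reduce conflict occurs when an LR(0) state has both:
  - a complete (reduce) item [A → α .] (dot at the end), and
  - a shift item [B → β . c γ] (dot before a terminal).

Augment with C' → C and build the canonical LR(0) collection (I0 = CLOSURE({[C' → . C]}), then GOTO on every symbol after a dot until no new states appear). It has 11 states:
  I0: { [C → . ,], [C → . E C ,], [C → . a E g], [C → . a], [C' → . C], [E → . ,], [E → . a] }  — shift
  I1: { [C → , .], [E → , .] }  — 2 reduces
  I2: { [C' → C .] }  — accept
  I3: { [C → . ,], [C → . E C ,], [C → . a E g], [C → . a], [C → E . C ,], [E → . ,], [E → . a] }  — shift
  I4: { [C → a . E g], [C → a .], [E → . ,], [E → . a], [E → a .] }  — shift, 2 reduces
  I5: { [E → , .] }  — reduce
  I6: { [C → a E . g] }  — shift
  I7: { [E → a .] }  — reduce
  I8: { [C → a E g .] }  — reduce
  I9: { [C → E C . ,] }  — shift
  I10: { [C → E C , .] }  — reduce

I4 contains reduce items [C → a .], [E → a .] and shift items [E → . ,], [E → . a] — shift-reduce conflict.

Answer: Yes — I4: [C → a .] vs [E → . ,]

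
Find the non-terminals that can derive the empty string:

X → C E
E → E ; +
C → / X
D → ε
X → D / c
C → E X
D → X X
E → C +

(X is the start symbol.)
A non-terminal is nullable if it can derive ε (the empty string): either it has an ε-production, or it has a production whose right-hand side consists entirely of nullable non-terminals.

ε-productions: D → ε
So D is immediately nullable.
No further non-terminal can be added: every production for the remaining non-terminals contains a terminal or a non-nullable non-terminal.
Nullable = { 'D' }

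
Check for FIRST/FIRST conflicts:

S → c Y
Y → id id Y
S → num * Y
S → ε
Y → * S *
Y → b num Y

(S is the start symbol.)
No FIRST/FIRST conflicts.

Productions for S:
  S → c Y: FIRST = { 'c' }
  S → num * Y: FIRST = { 'num' }
  S → ε: FIRST = { ε }
Productions for Y:
  Y → id id Y: FIRST = { 'id' }
  Y → * S *: FIRST = { '*' }
  Y → b num Y: FIRST = { 'b' }

All alternatives of each non-terminal have pairwise disjoint FIRST sets.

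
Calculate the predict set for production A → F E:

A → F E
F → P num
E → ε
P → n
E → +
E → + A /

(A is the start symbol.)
PREDICT(A → F E) = (FIRST(RHS) \ {ε}) ∪ (FOLLOW(A) if ε ∈ FIRST(RHS), i.e. RHS ⇒* ε)
FIRST(F) = { 'n' }
FIRST(F E) = { 'n' }
ε ∉ FIRST(F E), so FOLLOW(A) is not added.
PREDICT(A → F E) = { 'n' }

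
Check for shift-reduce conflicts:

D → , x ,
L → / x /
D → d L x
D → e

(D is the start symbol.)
A shift-reduce conflict occurs when an LR(0) state has both:
  - a complete (reduce) item [A → α .] (dot at the end), and
  - a shift item [B → β . c γ] (dot before a terminal).

Augment with D' → D and build the canonical LR(0) collection (I0 = CLOSURE({[D' → . D]}), then GOTO on every symbol after a dot until no new states appear). It has 12 states:
  I0: { [D → . , x ,], [D → . d L x], [D → . e], [D' → . D] }  — shift
  I1: { [D → , . x ,] }  — shift
  I2: { [D' → D .] }  — accept
  I3: { [D → d . L x], [L → . / x /] }  — shift
  I4: { [D → e .] }  — reduce
  I5: { [L → / . x /] }  — shift
  I6: { [D → d L . x] }  — shift
  I7: { [D → d L x .] }  — reduce
  I8: { [L → / x . /] }  — shift
  I9: { [L → / x / .] }  — reduce
  I10: { [D → , x . ,] }  — shift
  I11: { [D → , x , .] }  — reduce

No state contains both a complete item and a shift item.

Answer: No shift-reduce conflicts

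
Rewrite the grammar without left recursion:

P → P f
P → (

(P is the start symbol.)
P is directly left-recursive. The standard transformation for
  A → A α₁ | ... | A α_m | β₁ | ... | β_n
is
  A  → β₁ A' | ... | β_n A'
  A' → α₁ A' | ... | α_m A' | ε

P → ( becomes P → ( P'
P → P f becomes P' → f P'
Add P' → ε

Resulting grammar:
P → ( P'
P' → f P'
P' → ε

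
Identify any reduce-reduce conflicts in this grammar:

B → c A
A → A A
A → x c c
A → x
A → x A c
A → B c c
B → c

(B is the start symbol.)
Yes — I8: [A → x c c .] vs [B → c .]; I10: [A → x A c .] vs [B → c .]

A reduce-reduce conflict occurs when an LR(0) state has two complete items [A → α .] and [B → β .] — both call for a reduction, and with no lookahead the parser cannot choose between them.

Augment with B' → B and build the canonical LR(0) collection (I0 = CLOSURE({[B' → . B]}), then GOTO on every symbol after a dot until no new states appear). It has 13 states:
  I0: { [B → . c A], [B → . c], [B' → . B] }  — shift
  I1: { [B' → B .] }  — accept
  I2: { [A → . A A], [A → . B c c], [A → . x A c], [A → . x c c], [A → . x], [B → . c A], [B → . c], [B → c . A], [B → c .] }  — shift, reduce
  I3: { [A → . A A], [A → . B c c], [A → . x A c], [A → . x c c], [A → . x], [A → A . A], [B → . c A], [B → . c], [B → c A .] }  — shift, reduce
  I4: { [A → B . c c] }  — shift
  I5: { [A → . A A], [A → . B c c], [A → . x A c], [A → . x c c], [A → . x], [A → x . A c], [A → x . c c], [A → x .], [B → . c A], [B → . c] }  — shift, reduce
  I6: { [A → . A A], [A → . B c c], [A → . x A c], [A → . x c c], [A → . x], [A → A . A], [A → x A . c], [B → . c A], [B → . c] }  — shift
  I7: { [A → . A A], [A → . B c c], [A → . x A c], [A → . x c c], [A → . x], [A → x c . c], [B → . c A], [B → . c], [B → c . A], [B → c .] }  — shift, reduce
  I8: { [A → . A A], [A → . B c c], [A → . x A c], [A → . x c c], [A → . x], [A → x c c .], [B → . c A], [B → . c], [B → c . A], [B → c .] }  — shift, 2 reduces
  I9: { [A → . A A], [A → . B c c], [A → . x A c], [A → . x c c], [A → . x], [A → A . A], [A → A A .], [B → . c A], [B → . c] }  — shift, reduce
  I10: { [A → . A A], [A → . B c c], [A → . x A c], [A → . x c c], [A → . x], [A → x A c .], [B → . c A], [B → . c], [B → c . A], [B → c .] }  — shift, 2 reduces
  I11: { [A → B c . c] }  — shift
  I12: { [A → B c c .] }  — reduce

I8 contains complete items [A → x c c .], [B → c .] — reduce-reduce conflict.
I10 contains complete items [A → x A c .], [B → c .] — reduce-reduce conflict.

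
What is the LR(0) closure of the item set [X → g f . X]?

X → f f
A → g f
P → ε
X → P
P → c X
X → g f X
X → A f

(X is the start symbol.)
Start with: [X → g f . X]
  [X → g f . X] has the dot before X: add [X → . f f], [X → . P], [X → . g f X], [X → . A f]
  [X → . P] has the dot before P: add [P → .], [P → . c X]
  [X → . A f] has the dot before A: add [A → . g f]
No further items can be added.

CLOSURE = { [A → . g f], [P → . c X], [P → .], [X → . A f], [X → . P], [X → . f f], [X → . g f X], [X → g f . X] }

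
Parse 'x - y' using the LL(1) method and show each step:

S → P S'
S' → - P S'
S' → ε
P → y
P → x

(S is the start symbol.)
LL(1) parsing maintains a stack (initially the start symbol over $) and the input. At each step: if the stack top is a terminal, match it against the current input token; if it is a non-terminal N, replace it with the RHS of M[N, lookahead] (the unique production whose predict set contains the lookahead).

Stack is shown with the top on the left.

Stack     Input    Action
-------------------------
S $       x - y $  output S → P S'
P S' $    x - y $  output P → x
x S' $    x - y $  match 'x'
S' $      - y $    output S' → - P S'
- P S' $  - y $    match '-'
P S' $    y $      output P → y
y S' $    y $      match 'y'
S' $      $        output S' → ε
$         $        accept

The string is accepted.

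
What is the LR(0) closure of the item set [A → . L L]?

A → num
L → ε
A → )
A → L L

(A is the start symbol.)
To compute CLOSURE, for each item [A → α.Bβ] where B is a non-terminal, add [B → .γ] for all productions B → γ; repeat for the newly added items until nothing changes.

Start with: [A → . L L]
  [A → . L L] has the dot before L: add [L → .]
No further items can be added.

CLOSURE = { [A → . L L], [L → .] }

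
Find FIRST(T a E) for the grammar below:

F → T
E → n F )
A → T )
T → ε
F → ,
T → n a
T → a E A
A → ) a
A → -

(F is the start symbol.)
FIRST sets of the non-terminals involved (from the grammar, by fixed-point iteration):
  FIRST(T) = { 'a', 'n', ε }

To compute FIRST(T a E), process the symbols left to right:
Symbol T is a non-terminal. Add FIRST(T) \ {ε} = { 'a', 'n' }
T is nullable (ε ∈ FIRST(T)), continue to the next symbol.
Symbol a is a terminal. Add 'a' and stop.
FIRST(T a E) = { 'a', 'n' }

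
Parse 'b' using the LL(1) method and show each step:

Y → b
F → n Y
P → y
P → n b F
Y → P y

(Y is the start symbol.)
LL(1) parsing maintains a stack (initially the start symbol over $) and the input. At each step: if the stack top is a terminal, match it against the current input token; if it is a non-terminal N, replace it with the RHS of M[N, lookahead] (the unique production whose predict set contains the lookahead).

Stack is shown with the top on the left.

Stack  Input  Action
--------------------
Y $    b $    output Y → b
b $    b $    match 'b'
$      $      accept

The string is accepted.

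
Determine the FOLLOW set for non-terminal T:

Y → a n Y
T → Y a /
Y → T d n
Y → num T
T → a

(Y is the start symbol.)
{ $, 'a', 'd' }

In Y → T d n: T is followed by d n, add FIRST(d n) \ {ε} = { 'd' }
In Y → num T: T is at the end, add FOLLOW(Y)

The FOLLOW sets referred to above (computed the same way, to a fixed point):
  FOLLOW(Y) = { $, 'a' }

Taking the union: FOLLOW(T) = { $, 'a', 'd' }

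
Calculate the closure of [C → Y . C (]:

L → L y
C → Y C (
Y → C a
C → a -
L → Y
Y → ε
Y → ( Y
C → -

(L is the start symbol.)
Start with: [C → Y . C (]
  [C → Y . C (] has the dot before C: add [C → . Y C (], [C → . a -], [C → . -]
  [C → . Y C (] has the dot before Y: add [Y → . C a], [Y → .], [Y → . ( Y]
No further items can be added.

CLOSURE = { [C → . -], [C → . Y C (], [C → . a -], [C → Y . C (], [Y → . ( Y], [Y → . C a], [Y → .] }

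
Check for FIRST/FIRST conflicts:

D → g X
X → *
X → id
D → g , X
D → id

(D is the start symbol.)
A FIRST/FIRST conflict occurs when two productions N → α and N → β for the same non-terminal have FIRST(α) ∩ FIRST(β) ≠ ∅ (with ε ∈ FIRST of a nullable right-hand side, so two nullable alternatives also conflict).

Productions for D:
  D → g X: FIRST = { 'g' }
  D → g , X: FIRST = { 'g' }
  D → id: FIRST = { 'id' }
Productions for X:
  X → *: FIRST = { '*' }
  X → id: FIRST = { 'id' }

Conflict for D: D → g X and D → g , X
  Overlap: { 'g' }

Answer: Yes. D → g X / D → g ',' X on { 'g' }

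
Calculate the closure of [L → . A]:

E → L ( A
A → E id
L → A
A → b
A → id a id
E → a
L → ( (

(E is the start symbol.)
{ [A → . E id], [A → . b], [A → . id a id], [E → . L ( A], [E → . a], [L → . ( (], [L → . A] }

To compute CLOSURE, for each item [A → α.Bβ] where B is a non-terminal, add [B → .γ] for all productions B → γ; repeat for the newly added items until nothing changes.

Start with: [L → . A]
  [L → . A] has the dot before A: add [A → . E id], [A → . b], [A → . id a id]
  [A → . E id] has the dot before E: add [E → . L ( A], [E → . a]
  [E → . L ( A] has the dot before L: add [L → . ( (]
No further items can be added.

CLOSURE = { [A → . E id], [A → . b], [A → . id a id], [E → . L ( A], [E → . a], [L → . ( (], [L → . A] }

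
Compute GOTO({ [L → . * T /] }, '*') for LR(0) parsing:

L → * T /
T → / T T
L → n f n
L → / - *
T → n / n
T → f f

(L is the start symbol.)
GOTO(I, '*') = CLOSURE({ [A → αX.β] : [A → α.Xβ] ∈ I, X = '*' })

Items with dot before '*', with the dot advanced:
  [L → . * T /] → [L → * . T /]
Closure of the advanced items:
  [L → * . T /] has the dot before T: add [T → . / T T], [T → . n / n], [T → . f f]

GOTO = { [L → * . T /], [T → . / T T], [T → . f f], [T → . n / n] }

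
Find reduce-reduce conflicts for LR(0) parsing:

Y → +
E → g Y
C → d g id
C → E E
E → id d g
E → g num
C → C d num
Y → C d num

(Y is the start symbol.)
Yes — I16: [C → C d num .] vs [Y → C d num .]

Augment with Y' → Y and build the canonical LR(0) collection (I0 = CLOSURE({[Y' → . Y]}), then GOTO on every symbol after a dot until no new states appear). It has 17 states:
  I0: { [C → . C d num], [C → . E E], [C → . d g id], [E → . g Y], [E → . g num], [E → . id d g], [Y → . +], [Y → . C d num], [Y' → . Y] }  — shift
  I1: { [Y → + .] }  — reduce
  I2: { [C → C . d num], [Y → C . d num] }  — shift
  I3: { [C → E . E], [E → . g Y], [E → . g num], [E → . id d g] }  — shift
  I4: { [Y' → Y .] }  — accept
  I5: { [C → d . g id] }  — shift
  I6: { [C → . C d num], [C → . E E], [C → . d g id], [E → . g Y], [E → . g num], [E → . id d g], [E → g . Y], [E → g . num], [Y → . +], [Y → . C d num] }  — shift
  I7: { [E → id . d g] }  — shift
  I8: { [E → id d . g] }  — shift
  I9: { [E → id d g .] }  — reduce
  I10: { [E → g Y .] }  — reduce
  I11: { [E → g num .] }  — reduce
  I12: { [C → d g . id] }  — shift
  I13: { [C → d g id .] }  — reduce
  I14: { [C → E E .] }  — reduce
  I15: { [C → C d . num], [Y → C d . num] }  — shift
  I16: { [C → C d num .], [Y → C d num .] }  — 2 reduces

I16 contains complete items [C → C d num .], [Y → C d num .] — reduce-reduce conflict.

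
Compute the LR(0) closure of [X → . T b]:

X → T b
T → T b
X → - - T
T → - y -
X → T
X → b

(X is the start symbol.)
To compute CLOSURE, for each item [A → α.Bβ] where B is a non-terminal, add [B → .γ] for all productions B → γ; repeat for the newly added items until nothing changes.

Start with: [X → . T b]
  [X → . T b] has the dot before T: add [T → . T b], [T → . - y -]
No further items can be added.

CLOSURE = { [T → . - y -], [T → . T b], [X → . T b] }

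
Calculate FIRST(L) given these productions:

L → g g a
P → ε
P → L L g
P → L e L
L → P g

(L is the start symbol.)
FIRST sets of the other non-terminals involved (by the same procedure, iterated to a fixed point):
  FIRST(P) = { 'g', ε }

From L → g g a:
  - g is a terminal: add 'g' and stop
From L → P g:
  - P is a non-terminal: add FIRST(P) \ {ε} = { 'g' }
    P is nullable, so continue to the next symbol
  - g is a terminal: add 'g' and stop

Collecting: FIRST(L) = { 'g' }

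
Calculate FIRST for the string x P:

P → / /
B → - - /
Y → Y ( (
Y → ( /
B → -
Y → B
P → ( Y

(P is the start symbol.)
{ 'x' }

To compute FIRST(x P), process the symbols left to right:
Symbol x is a terminal. Add 'x' and stop.
FIRST(x P) = { 'x' }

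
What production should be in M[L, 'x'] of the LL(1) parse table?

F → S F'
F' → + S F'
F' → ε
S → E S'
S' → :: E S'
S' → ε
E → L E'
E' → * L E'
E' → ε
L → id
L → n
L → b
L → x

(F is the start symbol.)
L → x

To find M[L, 'x'], we find productions for L where 'x' is in the predict set (PREDICT(N → α) = (FIRST(α) \ {ε}) ∪ (FOLLOW(N) if α ⇒* ε)).

L → id: PREDICT = { 'id' }
L → n: PREDICT = { 'n' }
L → b: PREDICT = { 'b' }
L → x: PREDICT = { 'x' }
  'x' is in predict set, so this production goes in M[L, 'x']

M[L, 'x'] = L → x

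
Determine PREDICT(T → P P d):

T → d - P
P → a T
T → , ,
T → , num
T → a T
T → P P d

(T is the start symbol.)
PREDICT(T → P P d) = (FIRST(RHS) \ {ε}) ∪ (FOLLOW(T) if ε ∈ FIRST(RHS), i.e. RHS ⇒* ε)
FIRST(P) = { 'a' }
FIRST(P P d) = { 'a' }
ε ∉ FIRST(P P d), so FOLLOW(T) is not added.
PREDICT(T → P P d) = { 'a' }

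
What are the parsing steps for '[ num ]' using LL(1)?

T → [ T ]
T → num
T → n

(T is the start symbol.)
Stack is shown with the top on the left.

Stack    Input      Action
--------------------------
T $      [ num ] $  output T → [ T ]
[ T ] $  [ num ] $  match '['
T ] $    num ] $    output T → num
num ] $  num ] $    match 'num'
] $      ] $        match ']'
$        $          accept

The string is accepted.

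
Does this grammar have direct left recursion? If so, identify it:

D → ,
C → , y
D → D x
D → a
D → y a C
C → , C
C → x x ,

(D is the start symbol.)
Yes, D is left-recursive

Direct left recursion occurs when N → N α for some non-terminal N (the right-hand side begins with the left-hand side itself).

D → ,: starts with ','
C → , y: starts with ','
D → D x: LEFT RECURSIVE (starts with D)
D → a: starts with a
D → y a C: starts with y
C → , C: starts with ','
C → x x ,: starts with x

The grammar has direct left recursion on: D.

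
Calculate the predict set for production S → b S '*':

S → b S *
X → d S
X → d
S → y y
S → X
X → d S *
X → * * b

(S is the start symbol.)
{ 'b' }

PREDICT(S → b S '*') = (FIRST(RHS) \ {ε}) ∪ (FOLLOW(S) if ε ∈ FIRST(RHS), i.e. RHS ⇒* ε)
FIRST(b S '*') = { 'b' }
ε ∉ FIRST(b S '*'), so FOLLOW(S) is not added.
PREDICT(S → b S '*') = { 'b' }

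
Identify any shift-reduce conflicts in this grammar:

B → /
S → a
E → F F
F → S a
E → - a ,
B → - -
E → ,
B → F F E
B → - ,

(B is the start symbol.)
No shift-reduce conflicts

A shift-reduce conflict occurs when an LR(0) state has both:
  - a complete (reduce) item [A → α .] (dot at the end), and
  - a shift item [B → β . c γ] (dot before a terminal).

Augment with B' → B and build the canonical LR(0) collection (I0 = CLOSURE({[B' → . B]}), then GOTO on every symbol after a dot until no new states appear). It has 18 states:
  I0: { [B → . - ,], [B → . - -], [B → . /], [B → . F F E], [B' → . B], [F → . S a], [S → . a] }  — shift
  I1: { [B → - . ,], [B → - . -] }  — shift
  I2: { [B → / .] }  — reduce
  I3: { [B' → B .] }  — accept
  I4: { [B → F . F E], [F → . S a], [S → . a] }  — shift
  I5: { [F → S . a] }  — shift
  I6: { [S → a .] }  — reduce
  I7: { [F → S a .] }  — reduce
  I8: { [B → F F . E], [E → . ,], [E → . - a ,], [E → . F F], [F → . S a], [S → . a] }  — shift
  I9: { [E → , .] }  — reduce
  I10: { [E → - . a ,] }  — shift
  I11: { [B → F F E .] }  — reduce
  I12: { [E → F . F], [F → . S a], [S → . a] }  — shift
  I13: { [E → F F .] }  — reduce
  I14: { [E → - a . ,] }  — shift
  I15: { [E → - a , .] }  — reduce
  I16: { [B → - , .] }  — reduce
  I17: { [B → - - .] }  — reduce

No state contains both a complete item and a shift item.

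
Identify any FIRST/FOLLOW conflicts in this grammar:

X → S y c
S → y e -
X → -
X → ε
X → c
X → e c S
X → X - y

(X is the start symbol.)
A FIRST/FOLLOW conflict occurs when a non-terminal N has a nullable alternative N → β (β ⇒* ε) and another alternative N → α with FIRST(α) ∩ FOLLOW(N) ≠ ∅: on such a lookahead the parser cannot decide between expanding α and letting N vanish via β.

Nullable non-terminals: X.
FIRST sets used below: FIRST(S) = { 'y' }, FIRST(X) = { '-', 'c', 'e', 'y', ε }

X: nullable alternative(s) X → ε; FOLLOW(X) = { $, '-' }
  X → S y c: FIRST \ {ε} = { 'y' } — disjoint from FOLLOW(X)
  X → -: FIRST \ {ε} = { '-' } — overlaps FOLLOW(X) on { '-' }: CONFLICT
  X → ε: FIRST \ {ε} = { } — this is the only nullable alternative, skip
  X → c: FIRST \ {ε} = { 'c' } — disjoint from FOLLOW(X)
  X → e c S: FIRST \ {ε} = { 'e' } — disjoint from FOLLOW(X)
  X → X - y: FIRST \ {ε} = { '-', 'c', 'e', 'y' } — overlaps FOLLOW(X) on { '-' }: CONFLICT

S has no nullable alternative, so no FIRST/FOLLOW check is needed there.

So the grammar has 2 FIRST/FOLLOW conflicts (marked CONFLICT above).

Answer: Yes. X → '-' with FOLLOW(X) on { '-' }; X → X '-' y with FOLLOW(X) on { '-' }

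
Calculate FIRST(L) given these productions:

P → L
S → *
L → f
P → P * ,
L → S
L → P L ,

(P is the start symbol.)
{ '*', 'f' }

FIRST sets of the other non-terminals involved (by the same procedure, iterated to a fixed point):
  FIRST(S) = { '*' }
  FIRST(P) = { '*', 'f' }

From L → f:
  - f is a terminal: add 'f' and stop
From L → S:
  - S is a non-terminal: add FIRST(S) \ {ε} = { '*' }
    S is not nullable, so stop
From L → P L ,:
  - P is a non-terminal: add FIRST(P) \ {ε} = { '*', 'f' }
    P is not nullable, so stop

Collecting: FIRST(L) = { '*', 'f' }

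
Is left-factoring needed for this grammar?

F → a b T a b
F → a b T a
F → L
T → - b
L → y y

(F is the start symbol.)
Yes, F has productions with common prefix 'a b T a'

Left-factoring is needed when two productions for the same non-terminal
share a common prefix on the right-hand side.

Productions for F:
  F → a b T a b
  F → a b T a
  F → L

Found common prefix 'a b T a' in productions for F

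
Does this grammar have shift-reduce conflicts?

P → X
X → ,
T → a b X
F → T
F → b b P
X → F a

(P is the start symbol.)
A shift-reduce conflict occurs when an LR(0) state has both:
  - a complete (reduce) item [A → α .] (dot at the end), and
  - a shift item [B → β . c γ] (dot before a terminal).

Augment with P' → P and build the canonical LR(0) collection (I0 = CLOSURE({[P' → . P]}), then GOTO on every symbol after a dot until no new states appear). It has 13 states:
  I0: { [F → . T], [F → . b b P], [P → . X], [P' → . P], [T → . a b X], [X → . ,], [X → . F a] }  — shift
  I1: { [X → , .] }  — reduce
  I2: { [X → F . a] }  — shift
  I3: { [P' → P .] }  — accept
  I4: { [F → T .] }  — reduce
  I5: { [P → X .] }  — reduce
  I6: { [T → a . b X] }  — shift
  I7: { [F → b . b P] }  — shift
  I8: { [F → . T], [F → . b b P], [F → b b . P], [P → . X], [T → . a b X], [X → . ,], [X → . F a] }  — shift
  I9: { [F → b b P .] }  — reduce
  I10: { [F → . T], [F → . b b P], [T → . a b X], [T → a b . X], [X → . ,], [X → . F a] }  — shift
  I11: { [T → a b X .] }  — reduce
  I12: { [X → F a .] }  — reduce

No state contains both a complete item and a shift item.

Answer: No shift-reduce conflicts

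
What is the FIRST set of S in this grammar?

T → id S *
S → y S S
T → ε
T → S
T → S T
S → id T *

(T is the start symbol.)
{ 'id', 'y' }

To compute FIRST(S), examine every production with S on the left-hand side, reading each right-hand side left to right until a non-nullable symbol is reached.

From S → y S S:
  - y is a terminal: add 'y' and stop
From S → id T *:
  - id is a terminal: add 'id' and stop

Collecting: FIRST(S) = { 'id', 'y' }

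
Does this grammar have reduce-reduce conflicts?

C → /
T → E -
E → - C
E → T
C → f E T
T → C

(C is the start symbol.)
A reduce-reduce conflict occurs when an LR(0) state has two complete items [A → α .] and [B → β .] — both call for a reduction, and with no lookahead the parser cannot choose between them.

Augment with C' → C and build the canonical LR(0) collection (I0 = CLOSURE({[C' → . C]}), then GOTO on every symbol after a dot until no new states appear). It has 13 states:
  I0: { [C → . /], [C → . f E T], [C' → . C] }  — shift
  I1: { [C → / .] }  — reduce
  I2: { [C' → C .] }  — accept
  I3: { [C → . /], [C → . f E T], [C → f . E T], [E → . - C], [E → . T], [T → . C], [T → . E -] }  — shift
  I4: { [C → . /], [C → . f E T], [E → - . C] }  — shift
  I5: { [T → C .] }  — reduce
  I6: { [C → . /], [C → . f E T], [C → f E . T], [E → . - C], [E → . T], [T → . C], [T → . E -], [T → E . -] }  — shift
  I7: { [E → T .] }  — reduce
  I8: { [C → . /], [C → . f E T], [E → - . C], [T → E - .] }  — shift, reduce
  I9: { [T → E . -] }  — shift
  I10: { [C → f E T .], [E → T .] }  — 2 reduces
  I11: { [T → E - .] }  — reduce
  I12: { [E → - C .] }  — reduce

I10 contains complete items [C → f E T .], [E → T .] — reduce-reduce conflict.

Answer: Yes — I10: [C → f E T .] vs [E → T .]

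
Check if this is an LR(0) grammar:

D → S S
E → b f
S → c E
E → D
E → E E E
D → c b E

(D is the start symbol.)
No. Shift-reduce conflict between [S → c E .] and [D → . c b E]

Augment with D' → D and build the canonical LR(0) collection (I0 = CLOSURE({[D' → . D]}), then GOTO on every symbol after a dot until no new states appear). It has 14 states:
  I0: { [D → . S S], [D → . c b E], [D' → . D], [S → . c E] }  — shift
  I1: { [D' → D .] }  — accept
  I2: { [D → S . S], [S → . c E] }  — shift
  I3: { [D → . S S], [D → . c b E], [D → c . b E], [E → . D], [E → . E E E], [E → . b f], [S → . c E], [S → c . E] }  — shift
  I4: { [E → D .] }  — reduce
  I5: { [D → . S S], [D → . c b E], [E → . D], [E → . E E E], [E → . b f], [E → E . E E], [S → . c E], [S → c E .] }  — shift, reduce
  I6: { [D → . S S], [D → . c b E], [D → c b . E], [E → . D], [E → . E E E], [E → . b f], [E → b . f], [S → . c E] }  — shift
  I7: { [D → . S S], [D → . c b E], [D → c b E .], [E → . D], [E → . E E E], [E → . b f], [E → E . E E], [S → . c E] }  — shift, reduce
  I8: { [E → b . f] }  — shift
  I9: { [E → b f .] }  — reduce
  I10: { [D → . S S], [D → . c b E], [E → . D], [E → . E E E], [E → . b f], [E → E . E E], [E → E E . E], [S → . c E] }  — shift
  I11: { [D → . S S], [D → . c b E], [E → . D], [E → . E E E], [E → . b f], [E → E . E E], [E → E E . E], [E → E E E .], [S → . c E] }  — shift, reduce
  I12: { [D → S S .] }  — reduce
  I13: { [D → . S S], [D → . c b E], [E → . D], [E → . E E E], [E → . b f], [S → . c E], [S → c . E] }  — shift

Conflict in state I5:
  Shift-reduce conflict between [S → c E .] and [D → . c b E]
So the grammar is NOT LR(0).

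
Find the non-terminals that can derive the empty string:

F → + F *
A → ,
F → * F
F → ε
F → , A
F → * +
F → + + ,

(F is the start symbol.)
{ 'F' }

ε-productions: F → ε
So F is immediately nullable.
No further non-terminal can be added: every production for the remaining non-terminals contains a terminal or a non-nullable non-terminal.
Nullable = { 'F' }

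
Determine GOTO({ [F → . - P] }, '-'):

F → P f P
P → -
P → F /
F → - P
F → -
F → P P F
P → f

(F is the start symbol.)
GOTO(I, '-') = CLOSURE({ [A → αX.β] : [A → α.Xβ] ∈ I, X = '-' })

Items with dot before '-', with the dot advanced:
  [F → . - P] → [F → - . P]
Closure of the advanced items:
  [F → - . P] has the dot before P: add [P → . -], [P → . F /], [P → . f]
  [P → . F /] has the dot before F: add [F → . P f P], [F → . - P], [F → . -], [F → . P P F]

GOTO = { [F → - . P], [F → . - P], [F → . -], [F → . P P F], [F → . P f P], [P → . -], [P → . F /], [P → . f] }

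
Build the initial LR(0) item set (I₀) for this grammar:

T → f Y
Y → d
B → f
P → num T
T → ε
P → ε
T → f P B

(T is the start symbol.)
{ [T → . f P B], [T → . f Y], [T → .], [T' → . T] }

First, augment the grammar with T' → T
I₀ = CLOSURE({ [T' → . T] }):
  [T' → . T] has the dot before T: add [T → . f Y], [T → .], [T → . f P B]
No further items can be added.

I₀ = { [T → . f P B], [T → . f Y], [T → .], [T' → . T] }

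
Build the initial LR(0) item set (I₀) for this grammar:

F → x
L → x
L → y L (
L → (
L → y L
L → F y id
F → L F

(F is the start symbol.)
First, augment the grammar with F' → F
I₀ = CLOSURE({ [F' → . F] }):
  [F' → . F] has the dot before F: add [F → . x], [F → . L F]
  [F → . L F] has the dot before L: add [L → . x], [L → . y L (], [L → . (], [L → . y L], [L → . F y id]
No further items can be added.

I₀ = { [F → . L F], [F → . x], [F' → . F], [L → . (], [L → . F y id], [L → . x], [L → . y L (], [L → . y L] }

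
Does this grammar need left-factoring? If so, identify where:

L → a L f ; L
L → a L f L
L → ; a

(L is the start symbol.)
Yes, L has productions with common prefix 'a L f'

Left-factoring is needed when two productions for the same non-terminal
share a common prefix on the right-hand side.

Productions for L:
  L → a L f ; L
  L → a L f L
  L → ; a

Found common prefix 'a L f' in productions for L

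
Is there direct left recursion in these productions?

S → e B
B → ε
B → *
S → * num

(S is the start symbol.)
No direct left recursion

Direct left recursion occurs when N → N α for some non-terminal N (the right-hand side begins with the left-hand side itself).

S → e B: starts with e
B → ε: starts with ε
B → *: starts with '*'
S → * num: starts with '*'

No direct left recursion found.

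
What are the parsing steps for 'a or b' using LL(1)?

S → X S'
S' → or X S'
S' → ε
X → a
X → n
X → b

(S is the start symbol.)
LL(1) parsing maintains a stack (initially the start symbol over $) and the input. At each step: if the stack top is a terminal, match it against the current input token; if it is a non-terminal N, replace it with the RHS of M[N, lookahead] (the unique production whose predict set contains the lookahead).

Stack is shown with the top on the left.

Stack      Input     Action
---------------------------
S $        a or b $  output S → X S'
X S' $     a or b $  output X → a
a S' $     a or b $  match 'a'
S' $       or b $    output S' → or X S'
or X S' $  or b $    match 'or'
X S' $     b $       output X → b
b S' $     b $       match 'b'
S' $       $         output S' → ε
$          $         accept

The string is accepted.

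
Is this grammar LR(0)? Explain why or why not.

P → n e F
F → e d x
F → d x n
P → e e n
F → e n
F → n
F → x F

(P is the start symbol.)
Yes, the grammar is LR(0)

Augment with P' → P and build the canonical LR(0) collection (I0 = CLOSURE({[P' → . P]}), then GOTO on every symbol after a dot until no new states appear). It has 18 states:
  I0: { [P → . e e n], [P → . n e F], [P' → . P] }  — shift
  I1: { [P' → P .] }  — accept
  I2: { [P → e . e n] }  — shift
  I3: { [P → n . e F] }  — shift
  I4: { [F → . d x n], [F → . e d x], [F → . e n], [F → . n], [F → . x F], [P → n e . F] }  — shift
  I5: { [P → n e F .] }  — reduce
  I6: { [F → d . x n] }  — shift
  I7: { [F → e . d x], [F → e . n] }  — shift
  I8: { [F → n .] }  — reduce
  I9: { [F → . d x n], [F → . e d x], [F → . e n], [F → . n], [F → . x F], [F → x . F] }  — shift
  I10: { [F → x F .] }  — reduce
  I11: { [F → e d . x] }  — shift
  I12: { [F → e n .] }  — reduce
  I13: { [F → e d x .] }  — reduce
  I14: { [F → d x . n] }  — shift
  I15: { [F → d x n .] }  — reduce
  I16: { [P → e e . n] }  — shift
  I17: { [P → e e n .] }  — reduce

Every state is either a pure shift/goto state or contains exactly one complete item and nothing to shift — no conflicts. The grammar is LR(0).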